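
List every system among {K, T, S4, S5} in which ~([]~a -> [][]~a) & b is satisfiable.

K, T

T-tableau for the formula:
1. ~([]~a -> [][]~a) & b, 0
2. ~([]~a -> [][]~a), 0
3. b, 0
4. []~a, 0
5. ~[][]~a, 0
6. ~a, 0
7. ~[]~a, 1
8. ~a, 1
9. a, 2
Accessibility: 0R0, 0R1, 1R1, 1R2, 2R2
Complete open branch: satisfiable in T, hence also in K (this T-model is also a K-model).
S4-tableau for the formula:
1. ~([]~a -> [][]~a) & b, 0
2. ~([]~a -> [][]~a), 0
3. b, 0
4. []~a, 0
5. ~[][]~a, 0
6. ~a, 0
7. ~[]~a, 1
8. ~a, 1
9. a, 2
10. ~a, 2
Accessibility: 0R0, 0R1, 0R2, 1R1, 1R2, 2R2
Branch closes: a and ~a both at 2.
Every branch closes (one shown): unsatisfiable in S4, hence also in S5 (every S5-frame is an S4-frame).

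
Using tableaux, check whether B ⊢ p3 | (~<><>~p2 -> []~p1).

Not valid

Tableau for the negation ~(p3 | (~<><>~p2 -> []~p1)):
1. ~(p3 | (~<><>~p2 -> []~p1)), w0
2. ~p3, w0   [~|-rule on 1]
3. ~(~<><>~p2 -> []~p1), w0   [~|-rule on 1]
4. ~<><>~p2, w0   [~->-rule on 3]
5. ~[]~p1, w0   [~->-rule on 3]
6. ~<>~p2, w0   [~<>-rule on 4 via w0Rw0]
7. p2, w0   [~<>-rule on 6 via w0Rw0]
8. p1, w1   [~[]-rule on 5: fresh world w1, w0Rw1]
9. ~<>~p2, w1   [~<>-rule on 4 via w0Rw1]
10. p2, w1   [~<>-rule on 6 via w0Rw1]
Accessibility: w0Rw0, w0Rw1, w1Rw0, w1Rw1
The negation has an open branch (countermodel exists).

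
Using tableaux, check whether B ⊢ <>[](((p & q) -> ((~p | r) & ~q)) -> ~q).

Tableau for the negation ~<>[](((p & q) -> ((~p | r) & ~q)) -> ~q):
1. ~<>[](((p & q) -> ((~p | r) & ~q)) -> ~q), 0
2. ~[](((p & q) -> ((~p | r) & ~q)) -> ~q), 0
3. ~(((p & q) -> ((~p | r) & ~q)) -> ~q), 1
4. (p & q) -> ((~p | r) & ~q), 1
5. q, 1
6. ~[](((p & q) -> ((~p | r) & ~q)) -> ~q), 1
7. ~(p & q), 1
8. ~p, 1
9. ~(((p & q) -> ((~p | r) & ~q)) -> ~q), 2
10. (p & q) -> ((~p | r) & ~q), 2
11. q, 2
12. ~(p & q), 2
13. ~p, 2
Accessibility: 0R0, 0R1, 1R0, 1R1, 1R2, 2R1, 2R2
The negation has an open branch (countermodel exists).

Invalid (countermodel exists)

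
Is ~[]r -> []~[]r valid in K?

No, not valid

Tableau for the negation ~(~[]r -> []~[]r):
1. ~(~[]r -> []~[]r), 0
2. ~[]r, 0   [~->-rule on 1]
3. ~[]~[]r, 0   [~->-rule on 1]
4. ~r, 1   [~[]-rule on 2: fresh world 1, 0R1]
5. []r, 2   [~[]-rule on 3: fresh world 2, 0R2]
Accessibility: 0R1, 0R2
The negation has an open branch (countermodel exists).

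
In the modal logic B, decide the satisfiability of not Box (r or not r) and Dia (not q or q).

1. not Box (r or not r) and Dia (not q or q), w0
2. not Box (r or not r), w0
3. Dia (not q or q), w0
4. not (r or not r), w1
5. not r, w1
6. r, w1
Accessibility: w0Rw0, w0Rw1, w1Rw0, w1Rw1
Branch closes: r and not r both at w1.
All branches of the tableau close; one closing branch shown above.

Unsatisfiable (every branch closes)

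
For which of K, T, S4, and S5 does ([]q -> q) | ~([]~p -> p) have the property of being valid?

T, S4, S5

T-tableau for the negation ~(([]q -> q) | ~([]~p -> p)):
1. ~(([]q -> q) | ~([]~p -> p)), w0
2. ~([]q -> q), w0
3. []~p -> p, w0
4. []q, w0
5. ~q, w0
6. q, w0
Accessibility: w0Rw0
Branch closes: q and ~q both at w0.
Every branch closes (one shown): valid in T, hence also in S4, S5 (every theorem of T is a theorem of S4 and S5).
K-tableau for the negation ~(([]q -> q) | ~([]~p -> p)):
1. ~(([]q -> q) | ~([]~p -> p)), w0
2. ~([]q -> q), w0
3. []~p -> p, w0
4. []q, w0
5. ~q, w0
6. p, w0
Complete open branch: countermodel on a K-frame, so not valid in K.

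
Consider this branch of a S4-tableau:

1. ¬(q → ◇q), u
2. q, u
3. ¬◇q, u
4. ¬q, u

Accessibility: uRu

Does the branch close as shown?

Yes, closed

Both q and ¬q appear at u.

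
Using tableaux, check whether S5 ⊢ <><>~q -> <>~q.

Valid in S5

Tableau for the negation ~(<><>~q -> <>~q):
1. ~(<><>~q -> <>~q), w0
2. <><>~q, w0
3. ~<>~q, w0
4. q, w0
5. <>~q, w1
6. q, w1
7. ~q, w2
8. q, w2
Accessibility: w0Rw0, w0Rw1, w0Rw2, w1Rw0, w1Rw1, w1Rw2, w2Rw0, w2Rw1, w2Rw2
Branch closes: q and ~q both at w2.
All branches of the negation close; one closing branch shown above.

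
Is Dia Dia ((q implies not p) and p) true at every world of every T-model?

Tableau for the negation not Dia Dia ((q implies not p) and p):
1. not Dia Dia ((q implies not p) and p), w0
2. not Dia ((q implies not p) and p), w0
3. not ((q implies not p) and p), w0
4. not p, w0
Accessibility: w0Rw0
The negation has an open branch (countermodel exists).

Invalid (countermodel exists)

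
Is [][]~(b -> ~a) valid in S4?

Tableau for the negation ~[][]~(b -> ~a):
1. ~[][]~(b -> ~a), 0
2. ~[]~(b -> ~a), 1
3. b -> ~a, 2
4. ~a, 2
Accessibility: 0R0, 0R1, 0R2, 1R1, 1R2, 2R2
The negation has an open branch (countermodel exists).

Invalid (countermodel exists)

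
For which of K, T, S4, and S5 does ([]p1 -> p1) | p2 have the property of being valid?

T-tableau for the negation ~(([]p1 -> p1) | p2):
1. ~(([]p1 -> p1) | p2), w0
2. ~([]p1 -> p1), w0
3. ~p2, w0
4. []p1, w0
5. ~p1, w0
6. p1, w0
Accessibility: w0Rw0
Branch closes: p1 and ~p1 both at w0.
Every branch closes (one shown): valid in T, hence also in S4, S5 (every theorem of T is a theorem of S4 and S5).
K-tableau for the negation ~(([]p1 -> p1) | p2):
1. ~(([]p1 -> p1) | p2), w0
2. ~([]p1 -> p1), w0
3. ~p2, w0
4. []p1, w0
5. ~p1, w0
Complete open branch: countermodel on a K-frame, so not valid in K.

T, S4, S5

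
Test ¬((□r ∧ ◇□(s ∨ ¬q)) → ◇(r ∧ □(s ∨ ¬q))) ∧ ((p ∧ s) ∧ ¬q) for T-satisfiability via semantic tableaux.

1. ¬((□r ∧ ◇□(s ∨ ¬q)) → ◇(r ∧ □(s ∨ ¬q))) ∧ ((p ∧ s) ∧ ¬q), w0
2. ¬((□r ∧ ◇□(s ∨ ¬q)) → ◇(r ∧ □(s ∨ ¬q))), w0
3. (p ∧ s) ∧ ¬q, w0
4. □r ∧ ◇□(s ∨ ¬q), w0
5. ¬◇(r ∧ □(s ∨ ¬q)), w0
6. p ∧ s, w0
7. ¬q, w0
8. □r, w0
9. ◇□(s ∨ ¬q), w0
10. p, w0
11. s, w0
12. ¬(r ∧ □(s ∨ ¬q)), w0
13. r, w0
14. ¬□(s ∨ ¬q), w0
15. □(s ∨ ¬q), w1
16. ¬(r ∧ □(s ∨ ¬q)), w1
17. r, w1
18. s ∨ ¬q, w1
19. ¬□(s ∨ ¬q), w1
20. ¬q, w1
21. ¬(s ∨ ¬q), w2
22. ¬s, w2
23. q, w2
24. ¬(r ∧ □(s ∨ ¬q)), w2
25. r, w2
26. ¬□(s ∨ ¬q), w2
27. ¬(s ∨ ¬q), w3
28. ¬s, w3
29. q, w3
30. s ∨ ¬q, w3
31. ¬q, w3
Accessibility: w0Rw0, w0Rw1, w0Rw2, w1Rw1, w1Rw3, w2Rw2, w3Rw3
Branch closes: q and ¬q both at w3.
(One branch shown.) All branches close.

No, unsatisfiable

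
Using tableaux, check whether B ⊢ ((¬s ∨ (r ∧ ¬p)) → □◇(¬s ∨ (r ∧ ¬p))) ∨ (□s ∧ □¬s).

Yes, valid

Tableau for the negation ¬(((¬s ∨ (r ∧ ¬p)) → □◇(¬s ∨ (r ∧ ¬p))) ∨ (□s ∧ □¬s)):
1. ¬(((¬s ∨ (r ∧ ¬p)) → □◇(¬s ∨ (r ∧ ¬p))) ∨ (□s ∧ □¬s)), 0
2. ¬((¬s ∨ (r ∧ ¬p)) → □◇(¬s ∨ (r ∧ ¬p))), 0
3. ¬(□s ∧ □¬s), 0
4. ¬s ∨ (r ∧ ¬p), 0
5. ¬□◇(¬s ∨ (r ∧ ¬p)), 0
6. ¬□¬s, 0
7. r ∧ ¬p, 0
8. r, 0
9. ¬p, 0
10. ¬◇(¬s ∨ (r ∧ ¬p)), 1
11. ¬(¬s ∨ (r ∧ ¬p)), 0
12. s, 0
13. ¬(r ∧ ¬p), 0
14. ¬(¬s ∨ (r ∧ ¬p)), 1
15. s, 1
16. ¬(r ∧ ¬p), 1
17. p, 0
Accessibility: 0R0, 0R1, 1R0, 1R1
Branch closes: p and ¬p both at 0.
Every branch of the negation's tableau closes; the branch above is one of them.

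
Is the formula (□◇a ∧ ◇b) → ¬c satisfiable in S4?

1. (□◇a ∧ ◇b) → ¬c, 0
2. ¬c, 0   [→-rule on 1 (branches; this branch)]
Accessibility: 0R0

Satisfiable (open branch found)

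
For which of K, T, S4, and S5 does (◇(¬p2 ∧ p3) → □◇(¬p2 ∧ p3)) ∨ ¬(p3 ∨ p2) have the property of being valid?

S4-tableau for the negation ¬((◇(¬p2 ∧ p3) → □◇(¬p2 ∧ p3)) ∨ ¬(p3 ∨ p2)):
1. ¬((◇(¬p2 ∧ p3) → □◇(¬p2 ∧ p3)) ∨ ¬(p3 ∨ p2)), w0
2. ¬(◇(¬p2 ∧ p3) → □◇(¬p2 ∧ p3)), w0
3. p3 ∨ p2, w0
4. ◇(¬p2 ∧ p3), w0
5. ¬□◇(¬p2 ∧ p3), w0
6. p2, w0
7. ¬p2 ∧ p3, w1
8. ¬p2, w1
9. p3, w1
10. ¬◇(¬p2 ∧ p3), w2
11. ¬(¬p2 ∧ p3), w2
12. ¬p3, w2
Accessibility: w0Rw0, w0Rw1, w0Rw2, w1Rw1, w2Rw2
Complete open branch: countermodel on an S4-frame, so not valid in S4, nor in K, T (the same frame is also a K-frame and a T-frame).
S5-tableau for the negation ¬((◇(¬p2 ∧ p3) → □◇(¬p2 ∧ p3)) ∨ ¬(p3 ∨ p2)):
1. ¬((◇(¬p2 ∧ p3) → □◇(¬p2 ∧ p3)) ∨ ¬(p3 ∨ p2)), w0
2. ¬(◇(¬p2 ∧ p3) → □◇(¬p2 ∧ p3)), w0
3. p3 ∨ p2, w0
4. ◇(¬p2 ∧ p3), w0
5. ¬□◇(¬p2 ∧ p3), w0
6. p2, w0
7. ¬p2 ∧ p3, w1
8. ¬p2, w1
9. p3, w1
10. ¬◇(¬p2 ∧ p3), w2
11. ¬(¬p2 ∧ p3), w0
12. ¬(¬p2 ∧ p3), w1
13. ¬(¬p2 ∧ p3), w2
14. ¬p3, w0
15. ¬p3, w1
Accessibility: w0Rw0, w0Rw1, w0Rw2, w1Rw0, w1Rw1, w1Rw2, w2Rw0, w2Rw1, w2Rw2
Branch closes: p3 and ¬p3 both at w1.
Every branch closes (one shown): valid in S5.

S5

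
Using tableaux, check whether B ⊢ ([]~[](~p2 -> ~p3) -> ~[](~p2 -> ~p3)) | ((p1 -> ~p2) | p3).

Tableau for the negation ~(([]~[](~p2 -> ~p3) -> ~[](~p2 -> ~p3)) | ((p1 -> ~p2) | p3)):
1. ~(([]~[](~p2 -> ~p3) -> ~[](~p2 -> ~p3)) | ((p1 -> ~p2) | p3)), u
2. ~([]~[](~p2 -> ~p3) -> ~[](~p2 -> ~p3)), u
3. ~((p1 -> ~p2) | p3), u
4. []~[](~p2 -> ~p3), u
5. [](~p2 -> ~p3), u
6. ~(p1 -> ~p2), u
7. ~p3, u
8. p1, u
9. p2, u
10. ~[](~p2 -> ~p3), u
11. ~p2 -> ~p3, u
12. ~(~p2 -> ~p3), v
13. ~p2, v
14. p3, v
15. ~[](~p2 -> ~p3), v
16. ~p2 -> ~p3, v
17. ~p3, v
Accessibility: uRu, uRv, vRu, vRv
Branch closes: p3 and ~p3 both at v.
Every branch of the negation's tableau closes; the branch above is one of them.

Valid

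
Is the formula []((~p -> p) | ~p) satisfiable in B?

1. []((~p -> p) | ~p), 0
2. (~p -> p) | ~p, 0   [[]-rule on 1 via 0R0]
3. ~p, 0   [|-rule on 2 (branches; this branch)]
Accessibility: 0R0

Yes, satisfiable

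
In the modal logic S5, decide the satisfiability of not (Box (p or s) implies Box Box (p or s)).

1. not (Box (p or s) implies Box Box (p or s)), u
2. Box (p or s), u   [neg-implies-rule on 1]
3. not Box Box (p or s), u   [neg-implies-rule on 1]
4. p or s, u   [Box-rule on 2 via uRu]
5. s, u   [or-rule on 4 (branches; this branch)]
6. not Box (p or s), v   [neg-Box-rule on 3: fresh world v, uRv]
7. p or s, v   [Box-rule on 2 via uRv]
8. s, v   [or-rule on 7 (branches; this branch)]
9. not (p or s), w   [neg-Box-rule on 6: fresh world w, vRw]
10. not p, w   [neg-or-rule on 9]
11. not s, w   [neg-or-rule on 9]
12. p or s, w   [Box-rule on 2 via uRw]
13. s, w   [or-rule on 12 (branches; this branch)]
Accessibility: uRu, uRv, uRw, vRu, vRv, vRw, wRu, wRv, wRw
Branch closes: s and not s both at w.
All branches of the tableau close; one closing branch shown above.

Unsatisfiable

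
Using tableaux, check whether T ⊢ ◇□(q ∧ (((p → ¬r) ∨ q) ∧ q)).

Tableau for the negation ¬◇□(q ∧ (((p → ¬r) ∨ q) ∧ q)):
1. ¬◇□(q ∧ (((p → ¬r) ∨ q) ∧ q)), 0
2. ¬□(q ∧ (((p → ¬r) ∨ q) ∧ q)), 0
3. ¬(q ∧ (((p → ¬r) ∨ q) ∧ q)), 1
4. ¬□(q ∧ (((p → ¬r) ∨ q) ∧ q)), 1
5. ¬(((p → ¬r) ∨ q) ∧ q), 1
6. ¬q, 1
7. ¬(q ∧ (((p → ¬r) ∨ q) ∧ q)), 2
8. ¬(((p → ¬r) ∨ q) ∧ q), 2
9. ¬q, 2
Accessibility: 0R0, 0R1, 1R1, 1R2, 2R2
The negation has an open branch (countermodel exists).

Invalid (countermodel exists)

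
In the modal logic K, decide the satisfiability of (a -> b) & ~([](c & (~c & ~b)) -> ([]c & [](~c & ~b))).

1. (a -> b) & ~([](c & (~c & ~b)) -> ([]c & [](~c & ~b))), 0
2. a -> b, 0   [&-rule on 1]
3. ~([](c & (~c & ~b)) -> ([]c & [](~c & ~b))), 0   [&-rule on 1]
4. [](c & (~c & ~b)), 0   [~->-rule on 3]
5. ~([]c & [](~c & ~b)), 0   [~->-rule on 3]
6. b, 0   [->-rule on 2 (branches; this branch)]
7. ~[](~c & ~b), 0   [~&-rule on 5 (branches; this branch)]
8. ~(~c & ~b), 1   [~[]-rule on 7: fresh world 1, 0R1]
9. c & (~c & ~b), 1   [[]-rule on 4 via 0R1]
10. c, 1   [&-rule on 9]
11. ~c & ~b, 1   [&-rule on 9]
12. ~c, 1   [&-rule on 11]
13. ~b, 1   [&-rule on 11]
Accessibility: 0R1
Branch closes: c and ~c both at 1.
Every branch closes; the branch above is one of them.

Unsatisfiable (every branch closes)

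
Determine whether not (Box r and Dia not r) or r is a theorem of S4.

Valid

Tableau for the negation not (not (Box r and Dia not r) or r):
1. not (not (Box r and Dia not r) or r), w0
2. Box r and Dia not r, w0   [neg-or-rule on 1]
3. not r, w0   [neg-or-rule on 1]
4. Box r, w0   [and-rule on 2]
5. Dia not r, w0   [and-rule on 2]
6. r, w0   [Box-rule on 4 via w0Rw0]
Accessibility: w0Rw0
Branch closes: r and not r both at w0.
Every branch of the negation's tableau closes; the branch above is one of them.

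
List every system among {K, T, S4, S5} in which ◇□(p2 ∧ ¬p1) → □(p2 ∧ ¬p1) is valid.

S4-tableau for the negation ¬(◇□(p2 ∧ ¬p1) → □(p2 ∧ ¬p1)):
1. ¬(◇□(p2 ∧ ¬p1) → □(p2 ∧ ¬p1)), u
2. ◇□(p2 ∧ ¬p1), u
3. ¬□(p2 ∧ ¬p1), u
4. □(p2 ∧ ¬p1), v
5. p2 ∧ ¬p1, v
6. p2, v
7. ¬p1, v
8. ¬(p2 ∧ ¬p1), w
9. p1, w
Accessibility: uRu, uRv, uRw, vRv, wRw
Complete open branch: countermodel on an S4-frame, so not valid in S4, nor in K, T (the same frame is also a K-frame and a T-frame).
S5-tableau for the negation ¬(◇□(p2 ∧ ¬p1) → □(p2 ∧ ¬p1)):
1. ¬(◇□(p2 ∧ ¬p1) → □(p2 ∧ ¬p1)), u
2. ◇□(p2 ∧ ¬p1), u
3. ¬□(p2 ∧ ¬p1), u
4. □(p2 ∧ ¬p1), v
5. p2 ∧ ¬p1, u
6. p2, u
7. ¬p1, u
8. p2 ∧ ¬p1, v
9. p2, v
10. ¬p1, v
11. ¬(p2 ∧ ¬p1), w
12. p2 ∧ ¬p1, w
13. p2, w
14. ¬p1, w
15. p1, w
Accessibility: uRu, uRv, uRw, vRu, vRv, vRw, wRu, wRv, wRw
Branch closes: p1 and ¬p1 both at w.
Every branch closes (one shown): valid in S5.

S5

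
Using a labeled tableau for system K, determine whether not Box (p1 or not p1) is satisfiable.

1. not Box (p1 or not p1), w0
2. not (p1 or not p1), w1
3. not p1, w1
4. p1, w1
Accessibility: w0Rw1
Branch closes: p1 and not p1 both at w1.
Every branch closes; the branch above is one of them.

Unsatisfiable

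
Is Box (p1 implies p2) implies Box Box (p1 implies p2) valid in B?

Tableau for the negation not (Box (p1 implies p2) implies Box Box (p1 implies p2)):
1. not (Box (p1 implies p2) implies Box Box (p1 implies p2)), u
2. Box (p1 implies p2), u
3. not Box Box (p1 implies p2), u
4. p1 implies p2, u
5. p2, u
6. not Box (p1 implies p2), v
7. p1 implies p2, v
8. p2, v
9. not (p1 implies p2), w
10. p1, w
11. not p2, w
Accessibility: uRu, uRv, vRu, vRv, vRw, wRv, wRw
The negation has an open branch (countermodel exists).

Not valid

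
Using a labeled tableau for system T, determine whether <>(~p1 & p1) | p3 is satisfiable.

Yes, satisfiable

1. <>(~p1 & p1) | p3, 0
2. p3, 0
Accessibility: 0R0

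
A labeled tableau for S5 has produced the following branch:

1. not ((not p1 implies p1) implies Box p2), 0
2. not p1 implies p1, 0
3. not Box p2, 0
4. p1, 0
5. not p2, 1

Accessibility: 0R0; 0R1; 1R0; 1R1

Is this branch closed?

No world carries both an atom and its negation.

No, open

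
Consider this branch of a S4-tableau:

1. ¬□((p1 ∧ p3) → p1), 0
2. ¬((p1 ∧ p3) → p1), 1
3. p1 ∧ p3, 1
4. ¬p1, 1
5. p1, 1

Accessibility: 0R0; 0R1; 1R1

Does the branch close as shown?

Closed

Both p1 and ¬p1 appear at 1.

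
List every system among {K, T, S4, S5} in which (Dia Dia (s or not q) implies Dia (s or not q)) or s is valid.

S4, S5

S4-tableau for the negation not ((Dia Dia (s or not q) implies Dia (s or not q)) or s):
1. not ((Dia Dia (s or not q) implies Dia (s or not q)) or s), 0
2. not (Dia Dia (s or not q) implies Dia (s or not q)), 0
3. not s, 0
4. Dia Dia (s or not q), 0
5. not Dia (s or not q), 0
6. not (s or not q), 0
7. q, 0
8. Dia (s or not q), 1
9. not (s or not q), 1
10. not s, 1
11. q, 1
12. s or not q, 2
13. not (s or not q), 2
14. not s, 2
15. q, 2
16. not q, 2
Accessibility: 0R0, 0R1, 0R2, 1R1, 1R2, 2R2
Branch closes: q and not q both at 2.
Every branch closes (one shown): valid in S4, hence also in S5 (every theorem of S4 is a theorem of S5).
T-tableau for the negation not ((Dia Dia (s or not q) implies Dia (s or not q)) or s):
1. not ((Dia Dia (s or not q) implies Dia (s or not q)) or s), 0
2. not (Dia Dia (s or not q) implies Dia (s or not q)), 0
3. not s, 0
4. Dia Dia (s or not q), 0
5. not Dia (s or not q), 0
6. not (s or not q), 0
7. q, 0
8. Dia (s or not q), 1
9. not (s or not q), 1
10. not s, 1
11. q, 1
12. s or not q, 2
13. not q, 2
Accessibility: 0R0, 0R1, 1R1, 1R2, 2R2
Complete open branch: countermodel on a T-frame, so not valid in T, nor in K (the same frame is also a K-frame).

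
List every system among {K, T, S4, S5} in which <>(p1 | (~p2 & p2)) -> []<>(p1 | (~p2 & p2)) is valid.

S5-tableau for the negation ~(<>(p1 | (~p2 & p2)) -> []<>(p1 | (~p2 & p2))):
1. ~(<>(p1 | (~p2 & p2)) -> []<>(p1 | (~p2 & p2))), w0
2. <>(p1 | (~p2 & p2)), w0   [~->-rule on 1]
3. ~[]<>(p1 | (~p2 & p2)), w0   [~->-rule on 1]
4. p1 | (~p2 & p2), w1   [<>-rule on 2: fresh world w1, w0Rw1]
5. p1, w1   [|-rule on 4 (branches; this branch)]
6. ~<>(p1 | (~p2 & p2)), w2   [~[]-rule on 3: fresh world w2, w0Rw2]
7. ~(p1 | (~p2 & p2)), w0   [~<>-rule on 6 via w2Rw0]
8. ~p1, w0   [~|-rule on 7]
9. ~(~p2 & p2), w0   [~|-rule on 7]
10. ~(p1 | (~p2 & p2)), w1   [~<>-rule on 6 via w2Rw1]
11. ~p1, w1   [~|-rule on 10]
12. ~(~p2 & p2), w1   [~|-rule on 10]
Accessibility: w0Rw0, w0Rw1, w0Rw2, w1Rw0, w1Rw1, w1Rw2, w2Rw0, w2Rw1, w2Rw2
Branch closes: p1 and ~p1 both at w1.
Every branch closes (one shown): valid in S5.
S4-tableau for the negation ~(<>(p1 | (~p2 & p2)) -> []<>(p1 | (~p2 & p2))):
1. ~(<>(p1 | (~p2 & p2)) -> []<>(p1 | (~p2 & p2))), w0
2. <>(p1 | (~p2 & p2)), w0   [~->-rule on 1]
3. ~[]<>(p1 | (~p2 & p2)), w0   [~->-rule on 1]
4. p1 | (~p2 & p2), w1   [<>-rule on 2: fresh world w1, w0Rw1]
5. p1, w1   [|-rule on 4 (branches; this branch)]
6. ~<>(p1 | (~p2 & p2)), w2   [~[]-rule on 3: fresh world w2, w0Rw2]
7. ~(p1 | (~p2 & p2)), w2   [~<>-rule on 6 via w2Rw2]
8. ~p1, w2   [~|-rule on 7]
9. ~(~p2 & p2), w2   [~|-rule on 7]
10. ~p2, w2   [~&-rule on 9 (branches; this branch)]
Accessibility: w0Rw0, w0Rw1, w0Rw2, w1Rw1, w2Rw2
Complete open branch: countermodel on an S4-frame, so not valid in S4, nor in K, T (the same frame is also a K-frame and a T-frame).

S5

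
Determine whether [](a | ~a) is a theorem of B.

Yes, valid

Tableau for the negation ~[](a | ~a):
1. ~[](a | ~a), u
2. ~(a | ~a), v
3. ~a, v
4. a, v
Accessibility: uRu, uRv, vRu, vRv
Branch closes: a and ~a both at v.
All branches of the negation close; one closing branch shown above.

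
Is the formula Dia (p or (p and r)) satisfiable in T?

Satisfiable

1. Dia (p or (p and r)), 0
2. p or (p and r), 1
3. p and r, 1
4. p, 1
5. r, 1
Accessibility: 0R0, 0R1, 1R1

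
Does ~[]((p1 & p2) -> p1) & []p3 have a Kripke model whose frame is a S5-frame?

Unsatisfiable (every branch closes)

1. ~[]((p1 & p2) -> p1) & []p3, w0
2. ~[]((p1 & p2) -> p1), w0
3. []p3, w0
4. p3, w0
5. ~((p1 & p2) -> p1), w1
6. p1 & p2, w1
7. ~p1, w1
8. p1, w1
9. p2, w1
Accessibility: w0Rw0, w0Rw1, w1Rw0, w1Rw1
Branch closes: p1 and ~p1 both at w1.
All branches of the tableau close; one closing branch shown above.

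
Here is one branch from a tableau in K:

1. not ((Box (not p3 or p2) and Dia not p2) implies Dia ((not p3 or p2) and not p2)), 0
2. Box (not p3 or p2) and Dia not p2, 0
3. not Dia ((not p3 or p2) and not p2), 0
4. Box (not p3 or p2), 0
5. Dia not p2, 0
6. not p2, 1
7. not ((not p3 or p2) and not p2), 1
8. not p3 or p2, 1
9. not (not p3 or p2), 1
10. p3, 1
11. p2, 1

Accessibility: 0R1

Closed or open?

Both p2 and not p2 appear at 1.

Yes, closed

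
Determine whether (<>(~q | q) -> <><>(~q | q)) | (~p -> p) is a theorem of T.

Tableau for the negation ~((<>(~q | q) -> <><>(~q | q)) | (~p -> p)):
1. ~((<>(~q | q) -> <><>(~q | q)) | (~p -> p)), u
2. ~(<>(~q | q) -> <><>(~q | q)), u
3. ~(~p -> p), u
4. <>(~q | q), u
5. ~<><>(~q | q), u
6. ~p, u
7. ~<>(~q | q), u
8. ~(~q | q), u
9. q, u
10. ~q, u
Accessibility: uRu
Branch closes: q and ~q both at u.
All branches of the negation close; one closing branch shown above.

Valid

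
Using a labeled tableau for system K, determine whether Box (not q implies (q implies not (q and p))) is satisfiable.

Satisfiable (open branch found)

1. Box (not q implies (q implies not (q and p))), w0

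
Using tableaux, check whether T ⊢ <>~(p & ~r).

No, not valid

Tableau for the negation ~<>~(p & ~r):
1. ~<>~(p & ~r), w0
2. p & ~r, w0   [~<>-rule on 1 via w0Rw0]
3. p, w0   [&-rule on 2]
4. ~r, w0   [&-rule on 2]
Accessibility: w0Rw0
The negation has an open branch (countermodel exists).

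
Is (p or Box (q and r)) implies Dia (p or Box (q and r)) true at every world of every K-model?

Invalid (countermodel exists)

Tableau for the negation not ((p or Box (q and r)) implies Dia (p or Box (q and r))):
1. not ((p or Box (q and r)) implies Dia (p or Box (q and r))), 0
2. p or Box (q and r), 0
3. not Dia (p or Box (q and r)), 0
4. Box (q and r), 0
The negation has an open branch (countermodel exists).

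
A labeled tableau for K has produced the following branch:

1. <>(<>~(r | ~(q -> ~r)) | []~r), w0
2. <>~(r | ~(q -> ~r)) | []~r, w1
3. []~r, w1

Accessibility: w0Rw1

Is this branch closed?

No world carries both an atom and its negation.

Open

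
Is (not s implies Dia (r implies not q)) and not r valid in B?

Tableau for the negation not ((not s implies Dia (r implies not q)) and not r):
1. not ((not s implies Dia (r implies not q)) and not r), u
2. r, u
Accessibility: uRu
The negation has an open branch (countermodel exists).

Invalid (countermodel exists)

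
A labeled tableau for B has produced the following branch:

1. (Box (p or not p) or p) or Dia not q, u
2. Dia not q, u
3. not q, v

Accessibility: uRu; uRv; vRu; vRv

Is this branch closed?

No world carries both an atom and its negation.

No, open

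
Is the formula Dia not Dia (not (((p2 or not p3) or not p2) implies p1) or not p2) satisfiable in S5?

1. Dia not Dia (not (((p2 or not p3) or not p2) implies p1) or not p2), u
2. not Dia (not (((p2 or not p3) or not p2) implies p1) or not p2), v
3. not (not (((p2 or not p3) or not p2) implies p1) or not p2), u
4. ((p2 or not p3) or not p2) implies p1, u
5. p2, u
6. not (not (((p2 or not p3) or not p2) implies p1) or not p2), v
7. ((p2 or not p3) or not p2) implies p1, v
8. p2, v
9. p1, u
10. p1, v
Accessibility: uRu, uRv, vRu, vRv

Satisfiable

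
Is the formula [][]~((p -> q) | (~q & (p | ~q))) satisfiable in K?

Satisfiable

1. [][]~((p -> q) | (~q & (p | ~q))), 0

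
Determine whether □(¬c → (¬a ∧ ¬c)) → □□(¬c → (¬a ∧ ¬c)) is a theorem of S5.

Valid in S5

Tableau for the negation ¬(□(¬c → (¬a ∧ ¬c)) → □□(¬c → (¬a ∧ ¬c))):
1. ¬(□(¬c → (¬a ∧ ¬c)) → □□(¬c → (¬a ∧ ¬c))), u
2. □(¬c → (¬a ∧ ¬c)), u
3. ¬□□(¬c → (¬a ∧ ¬c)), u
4. ¬c → (¬a ∧ ¬c), u
5. ¬a ∧ ¬c, u
6. ¬a, u
7. ¬c, u
8. ¬□(¬c → (¬a ∧ ¬c)), v
9. ¬c → (¬a ∧ ¬c), v
10. ¬a ∧ ¬c, v
11. ¬a, v
12. ¬c, v
13. ¬(¬c → (¬a ∧ ¬c)), w
14. ¬c, w
15. ¬(¬a ∧ ¬c), w
16. ¬c → (¬a ∧ ¬c), w
17. a, w
18. ¬a ∧ ¬c, w
19. ¬a, w
Accessibility: uRu, uRv, uRw, vRu, vRv, vRw, wRu, wRv, wRw
Branch closes: a and ¬a both at w.
All branches of the negation close; one closing branch shown above.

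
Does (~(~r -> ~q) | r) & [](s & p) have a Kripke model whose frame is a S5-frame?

1. (~(~r -> ~q) | r) & [](s & p), 0
2. ~(~r -> ~q) | r, 0
3. [](s & p), 0
4. s & p, 0
5. s, 0
6. p, 0
7. r, 0
Accessibility: 0R0

Yes, satisfiable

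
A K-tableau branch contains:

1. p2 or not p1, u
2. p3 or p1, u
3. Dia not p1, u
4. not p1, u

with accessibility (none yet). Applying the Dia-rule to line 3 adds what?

a fresh world v with uRv, and not p1 at v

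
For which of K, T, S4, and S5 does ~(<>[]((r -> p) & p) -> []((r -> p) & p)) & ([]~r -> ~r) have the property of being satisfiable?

S4-tableau for the formula:
1. ~(<>[]((r -> p) & p) -> []((r -> p) & p)) & ([]~r -> ~r), u
2. ~(<>[]((r -> p) & p) -> []((r -> p) & p)), u   [&-rule on 1]
3. []~r -> ~r, u   [&-rule on 1]
4. <>[]((r -> p) & p), u   [~->-rule on 2]
5. ~[]((r -> p) & p), u   [~->-rule on 2]
6. ~r, u   [->-rule on 3 (branches; this branch)]
7. []((r -> p) & p), v   [<>-rule on 4: fresh world v, uRv]
8. (r -> p) & p, v   [[]-rule on 7 via vRv]
9. r -> p, v   [&-rule on 8]
10. p, v   [&-rule on 8]
11. ~((r -> p) & p), w   [~[]-rule on 5: fresh world w, uRw]
12. ~p, w   [~&-rule on 11 (branches; this branch)]
Accessibility: uRu, uRv, uRw, vRv, wRw
Complete open branch: satisfiable in S4, hence also in K, T (this S4-model is also a K-model and a T-model).
S5-tableau for the formula:
1. ~(<>[]((r -> p) & p) -> []((r -> p) & p)) & ([]~r -> ~r), u
2. ~(<>[]((r -> p) & p) -> []((r -> p) & p)), u   [&-rule on 1]
3. []~r -> ~r, u   [&-rule on 1]
4. <>[]((r -> p) & p), u   [~->-rule on 2]
5. ~[]((r -> p) & p), u   [~->-rule on 2]
6. ~r, u   [->-rule on 3 (branches; this branch)]
7. []((r -> p) & p), v   [<>-rule on 4: fresh world v, uRv]
8. (r -> p) & p, u   [[]-rule on 7 via vRu]
9. r -> p, u   [&-rule on 8]
10. p, u   [&-rule on 8]
11. (r -> p) & p, v   [[]-rule on 7 via vRv]
12. r -> p, v   [&-rule on 11]
13. p, v   [&-rule on 11]
14. ~((r -> p) & p), w   [~[]-rule on 5: fresh world w, uRw]
15. (r -> p) & p, w   [[]-rule on 7 via vRw]
16. r -> p, w   [&-rule on 15]
17. p, w   [&-rule on 15]
18. ~(r -> p), w   [~&-rule on 14 (branches; this branch)]
19. r, w   [~->-rule on 18]
20. ~p, w   [~->-rule on 18]
Accessibility: uRu, uRv, uRw, vRu, vRv, vRw, wRu, wRv, wRw
Branch closes: p and ~p both at w.
Every branch closes (one shown): unsatisfiable in S5.

K, T, S4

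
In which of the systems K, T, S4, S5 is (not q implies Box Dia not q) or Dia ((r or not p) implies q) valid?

T, S4, S5

T-tableau for the negation not ((not q implies Box Dia not q) or Dia ((r or not p) implies q)):
1. not ((not q implies Box Dia not q) or Dia ((r or not p) implies q)), 0
2. not (not q implies Box Dia not q), 0
3. not Dia ((r or not p) implies q), 0
4. not q, 0
5. not Box Dia not q, 0
6. not ((r or not p) implies q), 0
7. r or not p, 0
8. not p, 0
9. not Dia not q, 1
10. not ((r or not p) implies q), 1
11. r or not p, 1
12. not q, 1
13. q, 1
Accessibility: 0R0, 0R1, 1R1
Branch closes: q and not q both at 1.
Every branch closes (one shown): valid in T, hence also in S4, S5 (every theorem of T is a theorem of S4 and S5).
K-tableau for the negation not ((not q implies Box Dia not q) or Dia ((r or not p) implies q)):
1. not ((not q implies Box Dia not q) or Dia ((r or not p) implies q)), 0
2. not (not q implies Box Dia not q), 0
3. not Dia ((r or not p) implies q), 0
4. not q, 0
5. not Box Dia not q, 0
6. not Dia not q, 1
7. not ((r or not p) implies q), 1
8. r or not p, 1
9. not q, 1
10. not p, 1
Accessibility: 0R1
Complete open branch: countermodel on a K-frame, so not valid in K.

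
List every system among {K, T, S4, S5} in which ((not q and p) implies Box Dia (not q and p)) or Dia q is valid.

S5

S5-tableau for the negation not (((not q and p) implies Box Dia (not q and p)) or Dia q):
1. not (((not q and p) implies Box Dia (not q and p)) or Dia q), w0
2. not ((not q and p) implies Box Dia (not q and p)), w0
3. not Dia q, w0
4. not q and p, w0
5. not Box Dia (not q and p), w0
6. not q, w0
7. p, w0
8. not Dia (not q and p), w1
9. not q, w1
10. not (not q and p), w0
11. not (not q and p), w1
12. not p, w0
Accessibility: w0Rw0, w0Rw1, w1Rw0, w1Rw1
Branch closes: p and not p both at w0.
Every branch closes (one shown): valid in S5.
S4-tableau for the negation not (((not q and p) implies Box Dia (not q and p)) or Dia q):
1. not (((not q and p) implies Box Dia (not q and p)) or Dia q), w0
2. not ((not q and p) implies Box Dia (not q and p)), w0
3. not Dia q, w0
4. not q and p, w0
5. not Box Dia (not q and p), w0
6. not q, w0
7. p, w0
8. not Dia (not q and p), w1
9. not q, w1
10. not (not q and p), w1
11. not p, w1
Accessibility: w0Rw0, w0Rw1, w1Rw1
Complete open branch: countermodel on an S4-frame, so not valid in S4, nor in K, T (the same frame is also a K-frame and a T-frame).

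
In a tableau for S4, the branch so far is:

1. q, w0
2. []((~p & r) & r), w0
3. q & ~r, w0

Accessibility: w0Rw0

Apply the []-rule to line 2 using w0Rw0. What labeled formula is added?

(~p & r) & r, w0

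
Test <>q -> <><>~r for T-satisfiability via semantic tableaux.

Yes, satisfiable

1. <>q -> <><>~r, u
2. <><>~r, u
3. <>~r, v
4. ~r, w
Accessibility: uRu, uRv, vRv, vRw, wRw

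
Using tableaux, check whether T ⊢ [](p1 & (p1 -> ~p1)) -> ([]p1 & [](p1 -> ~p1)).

Tableau for the negation ~([](p1 & (p1 -> ~p1)) -> ([]p1 & [](p1 -> ~p1))):
1. ~([](p1 & (p1 -> ~p1)) -> ([]p1 & [](p1 -> ~p1))), u
2. [](p1 & (p1 -> ~p1)), u
3. ~([]p1 & [](p1 -> ~p1)), u
4. p1 & (p1 -> ~p1), u
5. p1, u
6. p1 -> ~p1, u
7. ~[](p1 -> ~p1), u
8. ~p1, u
Accessibility: uRu
Branch closes: p1 and ~p1 both at u.
All branches of the negation close; one closing branch shown above.

Valid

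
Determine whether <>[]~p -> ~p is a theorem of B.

Tableau for the negation ~(<>[]~p -> ~p):
1. ~(<>[]~p -> ~p), w0
2. <>[]~p, w0
3. p, w0
4. []~p, w1
5. ~p, w0
Accessibility: w0Rw0, w0Rw1, w1Rw0, w1Rw1
Branch closes: p and ~p both at w0.
Every branch of the negation's tableau closes; the branch above is one of them.

Valid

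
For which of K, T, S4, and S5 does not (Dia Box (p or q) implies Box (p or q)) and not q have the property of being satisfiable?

K, T, S4

S5-tableau for the formula:
1. not (Dia Box (p or q) implies Box (p or q)) and not q, u
2. not (Dia Box (p or q) implies Box (p or q)), u
3. not q, u
4. Dia Box (p or q), u
5. not Box (p or q), u
6. Box (p or q), v
7. p or q, u
8. p or q, v
9. p, u
10. q, v
11. not (p or q), w
12. not p, w
13. not q, w
14. p or q, w
15. q, w
Accessibility: uRu, uRv, uRw, vRu, vRv, vRw, wRu, wRv, wRw
Branch closes: q and not q both at w.
Every branch closes (one shown): unsatisfiable in S5.
S4-tableau for the formula:
1. not (Dia Box (p or q) implies Box (p or q)) and not q, u
2. not (Dia Box (p or q) implies Box (p or q)), u
3. not q, u
4. Dia Box (p or q), u
5. not Box (p or q), u
6. Box (p or q), v
7. p or q, v
8. q, v
9. not (p or q), w
10. not p, w
11. not q, w
Accessibility: uRu, uRv, uRw, vRv, wRw
Complete open branch: satisfiable in S4, hence also in K, T (this S4-model is also a K-model and a T-model).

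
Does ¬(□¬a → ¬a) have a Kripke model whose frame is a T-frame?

Unsatisfiable

1. ¬(□¬a → ¬a), 0
2. □¬a, 0   [¬→-rule on 1]
3. a, 0   [¬→-rule on 1]
4. ¬a, 0   [□-rule on 2 via 0R0]
Accessibility: 0R0
Branch closes: a and ¬a both at 0.
(One branch shown.) All branches close.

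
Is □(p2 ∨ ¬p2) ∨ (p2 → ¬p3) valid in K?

Valid

Tableau for the negation ¬(□(p2 ∨ ¬p2) ∨ (p2 → ¬p3)):
1. ¬(□(p2 ∨ ¬p2) ∨ (p2 → ¬p3)), 0
2. ¬□(p2 ∨ ¬p2), 0
3. ¬(p2 → ¬p3), 0
4. p2, 0
5. p3, 0
6. ¬(p2 ∨ ¬p2), 1
7. ¬p2, 1
8. p2, 1
Accessibility: 0R1
Branch closes: p2 and ¬p2 both at 1.
All branches of the negation close; one closing branch shown above.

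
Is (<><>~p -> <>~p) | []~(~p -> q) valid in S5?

Valid

Tableau for the negation ~((<><>~p -> <>~p) | []~(~p -> q)):
1. ~((<><>~p -> <>~p) | []~(~p -> q)), 0
2. ~(<><>~p -> <>~p), 0
3. ~[]~(~p -> q), 0
4. <><>~p, 0
5. ~<>~p, 0
6. p, 0
7. ~p -> q, 1
8. p, 1
9. q, 1
10. <>~p, 2
11. p, 2
12. ~p, 3
13. p, 3
Accessibility: 0R0, 0R1, 0R2, 0R3, 1R0, 1R1, 1R2, 1R3, 2R0, 2R1, 2R2, 2R3, 3R0, 3R1, 3R2, 3R3
Branch closes: p and ~p both at 3.
Every branch of the negation's tableau closes; the branch above is one of them.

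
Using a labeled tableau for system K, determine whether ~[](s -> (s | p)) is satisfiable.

1. ~[](s -> (s | p)), w0
2. ~(s -> (s | p)), w1   [~[]-rule on 1: fresh world w1, w0Rw1]
3. s, w1   [~->-rule on 2]
4. ~(s | p), w1   [~->-rule on 2]
5. ~s, w1   [~|-rule on 4]
6. ~p, w1   [~|-rule on 4]
Accessibility: w0Rw1
Branch closes: s and ~s both at w1.
Every branch closes; the branch above is one of them.

Unsatisfiable (every branch closes)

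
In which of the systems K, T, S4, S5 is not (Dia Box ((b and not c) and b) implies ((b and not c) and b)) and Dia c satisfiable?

S4-tableau for the formula:
1. not (Dia Box ((b and not c) and b) implies ((b and not c) and b)) and Dia c, u
2. not (Dia Box ((b and not c) and b) implies ((b and not c) and b)), u
3. Dia c, u
4. Dia Box ((b and not c) and b), u
5. not ((b and not c) and b), u
6. not b, u
7. c, v
8. Box ((b and not c) and b), w
9. (b and not c) and b, w
10. b and not c, w
11. b, w
12. not c, w
Accessibility: uRu, uRv, uRw, vRv, wRw
Complete open branch: satisfiable in S4, hence also in K, T (this S4-model is also a K-model and a T-model).
S5-tableau for the formula:
1. not (Dia Box ((b and not c) and b) implies ((b and not c) and b)) and Dia c, u
2. not (Dia Box ((b and not c) and b) implies ((b and not c) and b)), u
3. Dia c, u
4. Dia Box ((b and not c) and b), u
5. not ((b and not c) and b), u
6. not (b and not c), u
7. c, u
8. c, v
9. Box ((b and not c) and b), w
10. (b and not c) and b, u
11. b and not c, u
12. b, u
13. not c, u
Accessibility: uRu, uRv, uRw, vRu, vRv, vRw, wRu, wRv, wRw
Branch closes: c and not c both at u.
Every branch closes (one shown): unsatisfiable in S5.

K, T, S4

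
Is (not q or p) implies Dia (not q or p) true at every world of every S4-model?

Tableau for the negation not ((not q or p) implies Dia (not q or p)):
1. not ((not q or p) implies Dia (not q or p)), 0
2. not q or p, 0
3. not Dia (not q or p), 0
4. not (not q or p), 0
5. q, 0
6. not p, 0
7. p, 0
Accessibility: 0R0
Branch closes: p and not p both at 0.
Every branch of the negation's tableau closes; the branch above is one of them.

Valid in S4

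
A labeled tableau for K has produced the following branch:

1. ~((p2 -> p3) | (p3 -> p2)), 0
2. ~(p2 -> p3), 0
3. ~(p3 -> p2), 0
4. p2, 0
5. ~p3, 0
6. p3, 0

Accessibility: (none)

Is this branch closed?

Both p3 and ~p3 appear at 0.

Yes, closed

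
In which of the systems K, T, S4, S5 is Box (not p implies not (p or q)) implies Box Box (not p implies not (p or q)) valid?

S4-tableau for the negation not (Box (not p implies not (p or q)) implies Box Box (not p implies not (p or q))):
1. not (Box (not p implies not (p or q)) implies Box Box (not p implies not (p or q))), w0
2. Box (not p implies not (p or q)), w0
3. not Box Box (not p implies not (p or q)), w0
4. not p implies not (p or q), w0
5. not (p or q), w0
6. not p, w0
7. not q, w0
8. not Box (not p implies not (p or q)), w1
9. not p implies not (p or q), w1
10. not (p or q), w1
11. not p, w1
12. not q, w1
13. not (not p implies not (p or q)), w2
14. not p, w2
15. p or q, w2
16. not p implies not (p or q), w2
17. q, w2
18. not (p or q), w2
19. not q, w2
Accessibility: w0Rw0, w0Rw1, w0Rw2, w1Rw1, w1Rw2, w2Rw2
Branch closes: q and not q both at w2.
Every branch closes (one shown): valid in S4, hence also in S5 (every theorem of S4 is a theorem of S5).
T-tableau for the negation not (Box (not p implies not (p or q)) implies Box Box (not p implies not (p or q))):
1. not (Box (not p implies not (p or q)) implies Box Box (not p implies not (p or q))), w0
2. Box (not p implies not (p or q)), w0
3. not Box Box (not p implies not (p or q)), w0
4. not p implies not (p or q), w0
5. not (p or q), w0
6. not p, w0
7. not q, w0
8. not Box (not p implies not (p or q)), w1
9. not p implies not (p or q), w1
10. not (p or q), w1
11. not p, w1
12. not q, w1
13. not (not p implies not (p or q)), w2
14. not p, w2
15. p or q, w2
16. q, w2
Accessibility: w0Rw0, w0Rw1, w1Rw1, w1Rw2, w2Rw2
Complete open branch: countermodel on a T-frame, so not valid in T, nor in K (the same frame is also a K-frame).

S4, S5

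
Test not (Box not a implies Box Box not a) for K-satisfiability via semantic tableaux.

1. not (Box not a implies Box Box not a), 0
2. Box not a, 0
3. not Box Box not a, 0
4. not Box not a, 1
5. not a, 1
6. a, 2
Accessibility: 0R1, 1R2

Yes, satisfiable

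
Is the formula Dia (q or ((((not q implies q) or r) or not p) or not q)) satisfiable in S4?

Satisfiable

1. Dia (q or ((((not q implies q) or r) or not p) or not q)), w0
2. q or ((((not q implies q) or r) or not p) or not q), w1   [Dia-rule on 1: fresh world w1, w0Rw1]
3. (((not q implies q) or r) or not p) or not q, w1   [or-rule on 2 (branches; this branch)]
4. not q, w1   [or-rule on 3 (branches; this branch)]
Accessibility: w0Rw0, w0Rw1, w1Rw1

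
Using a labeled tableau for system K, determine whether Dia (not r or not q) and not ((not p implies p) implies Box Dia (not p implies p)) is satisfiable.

Satisfiable

1. Dia (not r or not q) and not ((not p implies p) implies Box Dia (not p implies p)), w0
2. Dia (not r or not q), w0
3. not ((not p implies p) implies Box Dia (not p implies p)), w0
4. not p implies p, w0
5. not Box Dia (not p implies p), w0
6. p, w0
7. not r or not q, w1
8. not q, w1
9. not Dia (not p implies p), w2
Accessibility: w0Rw1, w0Rw2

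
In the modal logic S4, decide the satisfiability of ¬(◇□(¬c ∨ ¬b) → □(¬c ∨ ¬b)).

Satisfiable (open branch found)

1. ¬(◇□(¬c ∨ ¬b) → □(¬c ∨ ¬b)), w0
2. ◇□(¬c ∨ ¬b), w0
3. ¬□(¬c ∨ ¬b), w0
4. □(¬c ∨ ¬b), w1
5. ¬c ∨ ¬b, w1
6. ¬b, w1
7. ¬(¬c ∨ ¬b), w2
8. c, w2
9. b, w2
Accessibility: w0Rw0, w0Rw1, w0Rw2, w1Rw1, w2Rw2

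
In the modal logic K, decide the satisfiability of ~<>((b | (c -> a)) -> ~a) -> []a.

1. ~<>((b | (c -> a)) -> ~a) -> []a, u
2. []a, u

Yes, satisfiable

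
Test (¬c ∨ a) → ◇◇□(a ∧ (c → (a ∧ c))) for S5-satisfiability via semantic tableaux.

1. (¬c ∨ a) → ◇◇□(a ∧ (c → (a ∧ c))), u
2. ◇◇□(a ∧ (c → (a ∧ c))), u
3. ◇□(a ∧ (c → (a ∧ c))), v
4. □(a ∧ (c → (a ∧ c))), w
5. a ∧ (c → (a ∧ c)), u
6. a, u
7. c → (a ∧ c), u
8. a ∧ (c → (a ∧ c)), v
9. a, v
10. c → (a ∧ c), v
11. a ∧ (c → (a ∧ c)), w
12. a, w
13. c → (a ∧ c), w
14. a ∧ c, u
15. c, u
16. a ∧ c, v
17. c, v
18. a ∧ c, w
19. c, w
Accessibility: uRu, uRv, uRw, vRu, vRv, vRw, wRu, wRv, wRw

Satisfiable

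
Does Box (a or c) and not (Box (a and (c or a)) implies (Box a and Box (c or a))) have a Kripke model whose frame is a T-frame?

1. Box (a or c) and not (Box (a and (c or a)) implies (Box a and Box (c or a))), w0
2. Box (a or c), w0   [and-rule on 1]
3. not (Box (a and (c or a)) implies (Box a and Box (c or a))), w0   [and-rule on 1]
4. Box (a and (c or a)), w0   [neg-implies-rule on 3]
5. not (Box a and Box (c or a)), w0   [neg-implies-rule on 3]
6. a or c, w0   [Box-rule on 2 via w0Rw0]
7. a and (c or a), w0   [Box-rule on 4 via w0Rw0]
8. a, w0   [and-rule on 7]
9. c or a, w0   [and-rule on 7]
10. not Box (c or a), w0   [neg-and-rule on 5 (branches; this branch)]
11. c, w0   [or-rule on 6 (branches; this branch)]
12. not (c or a), w1   [neg-Box-rule on 10: fresh world w1, w0Rw1]
13. not c, w1   [neg-or-rule on 12]
14. not a, w1   [neg-or-rule on 12]
15. a or c, w1   [Box-rule on 2 via w0Rw1]
16. a and (c or a), w1   [Box-rule on 4 via w0Rw1]
17. a, w1   [and-rule on 16]
18. c or a, w1   [and-rule on 16]
Accessibility: w0Rw0, w0Rw1, w1Rw1
Branch closes: a and not a both at w1.
All branches of the tableau close; one closing branch shown above.

Unsatisfiable (every branch closes)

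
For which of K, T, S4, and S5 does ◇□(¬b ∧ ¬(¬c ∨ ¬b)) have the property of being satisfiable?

K

T-tableau for the formula:
1. ◇□(¬b ∧ ¬(¬c ∨ ¬b)), u
2. □(¬b ∧ ¬(¬c ∨ ¬b)), v
3. ¬b ∧ ¬(¬c ∨ ¬b), v
4. ¬b, v
5. ¬(¬c ∨ ¬b), v
6. c, v
7. b, v
Accessibility: uRu, uRv, vRv
Branch closes: b and ¬b both at v.
Every branch closes (one shown): unsatisfiable in T, hence also in S4, S5 (every S4/S5-frame is a T-frame).
K-tableau for the formula:
1. ◇□(¬b ∧ ¬(¬c ∨ ¬b)), u
2. □(¬b ∧ ¬(¬c ∨ ¬b)), v
Accessibility: uRv
Complete open branch: satisfiable in K.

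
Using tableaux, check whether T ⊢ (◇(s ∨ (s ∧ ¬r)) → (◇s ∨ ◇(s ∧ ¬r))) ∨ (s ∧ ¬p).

Tableau for the negation ¬((◇(s ∨ (s ∧ ¬r)) → (◇s ∨ ◇(s ∧ ¬r))) ∨ (s ∧ ¬p)):
1. ¬((◇(s ∨ (s ∧ ¬r)) → (◇s ∨ ◇(s ∧ ¬r))) ∨ (s ∧ ¬p)), 0
2. ¬(◇(s ∨ (s ∧ ¬r)) → (◇s ∨ ◇(s ∧ ¬r))), 0
3. ¬(s ∧ ¬p), 0
4. ◇(s ∨ (s ∧ ¬r)), 0
5. ¬(◇s ∨ ◇(s ∧ ¬r)), 0
6. ¬◇s, 0
7. ¬◇(s ∧ ¬r), 0
8. ¬s, 0
9. ¬(s ∧ ¬r), 0
10. p, 0
11. r, 0
12. s ∨ (s ∧ ¬r), 1
13. ¬s, 1
14. ¬(s ∧ ¬r), 1
15. s ∧ ¬r, 1
16. s, 1
17. ¬r, 1
Accessibility: 0R0, 0R1, 1R1
Branch closes: s and ¬s both at 1.
Every branch of the negation's tableau closes; the branch above is one of them.

Yes, valid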